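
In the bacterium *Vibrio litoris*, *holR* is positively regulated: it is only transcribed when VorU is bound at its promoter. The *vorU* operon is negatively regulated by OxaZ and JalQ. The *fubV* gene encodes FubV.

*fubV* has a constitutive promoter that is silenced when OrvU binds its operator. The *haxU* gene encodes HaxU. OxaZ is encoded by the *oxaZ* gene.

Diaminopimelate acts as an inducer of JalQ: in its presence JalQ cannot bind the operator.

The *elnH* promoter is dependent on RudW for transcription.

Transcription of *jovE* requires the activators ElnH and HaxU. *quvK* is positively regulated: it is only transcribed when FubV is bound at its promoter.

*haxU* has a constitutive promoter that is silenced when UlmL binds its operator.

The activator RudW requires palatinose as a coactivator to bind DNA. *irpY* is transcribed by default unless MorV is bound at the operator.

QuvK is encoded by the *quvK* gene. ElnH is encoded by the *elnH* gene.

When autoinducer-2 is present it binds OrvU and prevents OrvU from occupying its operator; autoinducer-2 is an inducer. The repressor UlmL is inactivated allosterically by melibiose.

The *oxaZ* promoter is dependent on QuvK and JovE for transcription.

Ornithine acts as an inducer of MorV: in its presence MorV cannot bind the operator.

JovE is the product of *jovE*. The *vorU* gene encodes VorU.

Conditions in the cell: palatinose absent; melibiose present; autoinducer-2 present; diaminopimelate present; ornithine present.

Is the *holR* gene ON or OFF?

ON

Autoinducer-2 is present, so OrvU is inactive.
With no repressor bound, *fubV* is transcribed.
So FubV is produced and active.
No repressor is bound and FubV is active, so *quvK* is transcribed.
So QuvK is produced and active.
Palatinose is absent, so RudW is inactive.
Required activator RudW is absent, so *elnH* is not transcribed.
So ElnH is not produced.
Melibiose is present, so UlmL is inactive.
With no repressor bound, *haxU* is transcribed.
So HaxU is produced and active.
Required activator ElnH is absent, so *jovE* is not transcribed.
So JovE is not produced.
Required activator JovE is absent, so *oxaZ* is not transcribed.
So OxaZ is not produced.
Diaminopimelate is present, so JalQ is inactive.
With no repressor bound, *vorU* is transcribed.
So VorU is produced and active.
No repressor is bound and VorU is active, so *holR* is transcribed.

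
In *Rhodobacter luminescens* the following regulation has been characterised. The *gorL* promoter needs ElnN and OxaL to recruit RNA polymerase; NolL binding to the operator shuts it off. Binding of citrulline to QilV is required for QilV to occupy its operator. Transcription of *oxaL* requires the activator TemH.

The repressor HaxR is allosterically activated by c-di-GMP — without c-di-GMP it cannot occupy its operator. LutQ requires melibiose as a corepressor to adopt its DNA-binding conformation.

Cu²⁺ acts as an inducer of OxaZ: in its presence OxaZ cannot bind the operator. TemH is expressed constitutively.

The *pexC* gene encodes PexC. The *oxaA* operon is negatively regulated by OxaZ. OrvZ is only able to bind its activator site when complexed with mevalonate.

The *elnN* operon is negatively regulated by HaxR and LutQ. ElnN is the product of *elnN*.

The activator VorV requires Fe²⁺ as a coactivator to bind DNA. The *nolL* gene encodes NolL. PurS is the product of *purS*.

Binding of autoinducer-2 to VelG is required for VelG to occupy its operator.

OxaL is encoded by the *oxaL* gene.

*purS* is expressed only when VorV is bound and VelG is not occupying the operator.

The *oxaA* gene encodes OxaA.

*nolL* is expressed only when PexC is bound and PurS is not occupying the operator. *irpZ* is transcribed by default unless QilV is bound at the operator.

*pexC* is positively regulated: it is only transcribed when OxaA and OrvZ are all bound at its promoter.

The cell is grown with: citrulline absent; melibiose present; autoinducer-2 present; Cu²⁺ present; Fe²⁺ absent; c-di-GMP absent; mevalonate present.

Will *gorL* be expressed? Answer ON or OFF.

OFF

Cu²⁺ is present, so OxaZ is inactive.
With no repressor bound, *oxaA* is transcribed.
So OxaA is produced and active.
Mevalonate is present, so OrvZ is active.
No repressor is bound and OxaA and OrvZ are active, so *pexC* is transcribed.
So PexC is produced and active.
Autoinducer-2 is present, so VelG is active.
Fe²⁺ is absent, so VorV is inactive.
With repressor VelG bound, *purS* is not transcribed.
So PurS is not produced.
No repressor is bound and PexC is active, so *nolL* is transcribed.
So NolL is produced and active.
c-di-GMP is absent, so HaxR is inactive.
Melibiose is present, so LutQ is active.
With repressor LutQ bound, *elnN* is not transcribed.
So ElnN is not produced.
TemH is produced constitutively and is active.
No repressor is bound and TemH is active, so *oxaL* is transcribed.
So OxaL is produced and active.
With repressor NolL bound, *gorL* is not transcribed.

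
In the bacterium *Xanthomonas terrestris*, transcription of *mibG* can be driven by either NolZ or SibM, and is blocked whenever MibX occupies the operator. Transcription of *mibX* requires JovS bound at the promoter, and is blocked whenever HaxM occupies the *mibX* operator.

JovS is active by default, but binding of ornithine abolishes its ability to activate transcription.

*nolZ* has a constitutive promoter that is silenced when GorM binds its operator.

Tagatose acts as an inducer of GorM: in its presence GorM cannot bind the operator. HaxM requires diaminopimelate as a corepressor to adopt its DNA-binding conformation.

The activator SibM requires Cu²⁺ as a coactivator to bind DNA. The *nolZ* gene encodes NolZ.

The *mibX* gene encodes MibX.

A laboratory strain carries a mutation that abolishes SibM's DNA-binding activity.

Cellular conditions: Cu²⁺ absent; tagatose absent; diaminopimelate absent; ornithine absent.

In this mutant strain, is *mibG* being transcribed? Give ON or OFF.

Diaminopimelate is absent, so HaxM is inactive.
Ornithine is absent, so JovS is active.
No repressor is bound and JovS is active, so *mibX* is transcribed.
So MibX is produced and active.
Tagatose is absent, so GorM is active.
With repressor GorM bound, *nolZ* is not transcribed.
So NolZ is not produced.
SibM is non-functional in this strain, so it has no effect.
With repressor MibX bound, *mibG* is not transcribed.

OFF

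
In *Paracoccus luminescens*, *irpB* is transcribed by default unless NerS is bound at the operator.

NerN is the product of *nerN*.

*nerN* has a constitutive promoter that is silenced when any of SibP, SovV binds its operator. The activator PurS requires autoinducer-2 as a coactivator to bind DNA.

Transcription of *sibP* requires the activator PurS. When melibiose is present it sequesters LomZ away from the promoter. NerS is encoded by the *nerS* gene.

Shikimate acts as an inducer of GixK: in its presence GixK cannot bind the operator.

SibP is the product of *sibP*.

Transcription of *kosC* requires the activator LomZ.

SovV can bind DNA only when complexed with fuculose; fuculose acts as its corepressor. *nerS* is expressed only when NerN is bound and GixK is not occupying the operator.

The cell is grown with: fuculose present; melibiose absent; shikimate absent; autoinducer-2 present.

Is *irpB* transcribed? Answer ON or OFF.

ON

Autoinducer-2 is present, so PurS is active.
No repressor is bound and PurS is active, so *sibP* is transcribed.
So SibP is produced and active.
Fuculose is present, so SovV is active.
With repressor SibP bound, *nerN* is not transcribed.
So NerN is not produced.
Shikimate is absent, so GixK is active.
With repressor GixK bound, *nerS* is not transcribed.
So NerS is not produced.
With no repressor bound, *irpB* is transcribed.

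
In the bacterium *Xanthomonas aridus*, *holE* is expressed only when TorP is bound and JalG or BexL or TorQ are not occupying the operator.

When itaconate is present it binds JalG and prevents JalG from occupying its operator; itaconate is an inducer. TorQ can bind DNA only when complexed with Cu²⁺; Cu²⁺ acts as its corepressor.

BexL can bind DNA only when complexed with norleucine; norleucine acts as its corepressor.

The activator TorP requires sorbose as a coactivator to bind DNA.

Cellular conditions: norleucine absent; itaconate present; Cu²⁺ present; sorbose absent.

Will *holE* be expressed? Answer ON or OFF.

Itaconate is present, so JalG is inactive.
Sorbose is absent, so TorP is inactive.
Norleucine is absent, so BexL is inactive.
Cu²⁺ is present, so TorQ is active.
With repressor TorQ bound, *holE* is not transcribed.

OFF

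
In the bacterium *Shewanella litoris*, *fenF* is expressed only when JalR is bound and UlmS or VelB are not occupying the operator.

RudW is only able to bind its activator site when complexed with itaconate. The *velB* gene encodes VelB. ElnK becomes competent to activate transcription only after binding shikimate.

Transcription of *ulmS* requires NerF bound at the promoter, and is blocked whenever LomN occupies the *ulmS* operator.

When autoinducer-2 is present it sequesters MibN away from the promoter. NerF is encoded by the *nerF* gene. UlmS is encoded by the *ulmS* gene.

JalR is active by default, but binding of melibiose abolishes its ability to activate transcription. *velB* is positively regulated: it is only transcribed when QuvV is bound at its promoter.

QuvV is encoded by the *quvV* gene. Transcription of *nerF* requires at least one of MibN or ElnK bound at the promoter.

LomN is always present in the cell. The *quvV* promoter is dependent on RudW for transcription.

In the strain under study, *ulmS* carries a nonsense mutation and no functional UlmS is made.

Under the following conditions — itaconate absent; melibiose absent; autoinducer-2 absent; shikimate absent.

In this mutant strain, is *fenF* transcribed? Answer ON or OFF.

ON

UlmS is non-functional in this strain, so it has no effect.
Itaconate is absent, so RudW is inactive.
Required activator RudW is absent, so *quvV* is not transcribed.
So QuvV is not produced.
Required activator QuvV is absent, so *velB* is not transcribed.
So VelB is not produced.
Melibiose is absent, so JalR is active.
No repressor is bound and JalR is active, so *fenF* is transcribed.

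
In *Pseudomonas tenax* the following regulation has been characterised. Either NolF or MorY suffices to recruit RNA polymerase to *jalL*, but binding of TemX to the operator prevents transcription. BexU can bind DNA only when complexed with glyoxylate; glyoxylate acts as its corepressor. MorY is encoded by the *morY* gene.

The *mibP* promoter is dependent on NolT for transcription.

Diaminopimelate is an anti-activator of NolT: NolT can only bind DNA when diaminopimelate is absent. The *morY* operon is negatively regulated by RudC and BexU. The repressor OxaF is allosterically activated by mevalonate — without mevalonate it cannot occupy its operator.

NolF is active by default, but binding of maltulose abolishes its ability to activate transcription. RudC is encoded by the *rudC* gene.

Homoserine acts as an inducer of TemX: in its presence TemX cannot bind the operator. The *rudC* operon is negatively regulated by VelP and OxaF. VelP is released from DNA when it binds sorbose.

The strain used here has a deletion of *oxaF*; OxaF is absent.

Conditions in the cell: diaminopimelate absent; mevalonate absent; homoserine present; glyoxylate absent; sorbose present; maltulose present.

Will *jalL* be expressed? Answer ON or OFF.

Maltulose is present, so NolF is inactive.
Homoserine is present, so TemX is inactive.
Sorbose is present, so VelP is inactive.
OxaF is non-functional in this strain, so it has no effect.
With no repressor bound, *rudC* is transcribed.
So RudC is produced and active.
Glyoxylate is absent, so BexU is inactive.
With repressor RudC bound, *morY* is not transcribed.
So MorY is not produced.
No activator is available at the *jalL* promoter, so *jalL* is not transcribed.

OFF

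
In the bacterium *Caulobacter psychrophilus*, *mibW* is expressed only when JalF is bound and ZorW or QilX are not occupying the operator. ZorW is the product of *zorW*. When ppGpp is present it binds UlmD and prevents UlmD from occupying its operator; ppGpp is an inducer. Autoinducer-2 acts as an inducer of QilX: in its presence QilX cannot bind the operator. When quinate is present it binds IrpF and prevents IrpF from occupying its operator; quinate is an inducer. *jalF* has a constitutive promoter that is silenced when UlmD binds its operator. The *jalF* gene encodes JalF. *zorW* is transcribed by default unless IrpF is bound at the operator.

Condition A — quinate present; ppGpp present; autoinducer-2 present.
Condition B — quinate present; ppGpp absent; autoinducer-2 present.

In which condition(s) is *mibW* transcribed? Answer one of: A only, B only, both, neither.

Condition A:
Quinate is present, so IrpF is inactive.
With no repressor bound, *zorW* is transcribed.
So ZorW is produced and active.
ppGpp is present, so UlmD is inactive.
With no repressor bound, *jalF* is transcribed.
So JalF is produced and active.
Autoinducer-2 is present, so QilX is inactive.
With repressor ZorW bound, *mibW* is not transcribed.
→ *mibW* is OFF in A.
Condition B:
Quinate is present, so IrpF is inactive.
With no repressor bound, *zorW* is transcribed.
So ZorW is produced and active.
ppGpp is absent, so UlmD is active.
With repressor UlmD bound, *jalF* is not transcribed.
So JalF is not produced.
Autoinducer-2 is present, so QilX is inactive.
With repressor ZorW bound, *mibW* is not transcribed.
→ *mibW* is OFF in B.

neither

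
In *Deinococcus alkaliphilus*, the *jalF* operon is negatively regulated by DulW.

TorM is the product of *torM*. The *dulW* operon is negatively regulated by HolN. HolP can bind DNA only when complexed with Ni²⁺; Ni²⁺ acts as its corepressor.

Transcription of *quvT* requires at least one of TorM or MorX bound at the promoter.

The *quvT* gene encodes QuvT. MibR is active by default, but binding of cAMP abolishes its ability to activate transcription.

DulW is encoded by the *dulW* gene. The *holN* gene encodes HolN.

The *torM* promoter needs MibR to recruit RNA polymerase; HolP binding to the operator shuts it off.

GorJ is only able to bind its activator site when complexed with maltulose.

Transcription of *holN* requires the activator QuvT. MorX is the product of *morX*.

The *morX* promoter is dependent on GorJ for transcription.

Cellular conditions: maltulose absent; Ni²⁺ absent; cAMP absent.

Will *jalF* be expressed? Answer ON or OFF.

Ni²⁺ is absent, so HolP is inactive.
cAMP is absent, so MibR is active.
No repressor is bound and MibR is active, so *torM* is transcribed.
So TorM is produced and active.
Maltulose is absent, so GorJ is inactive.
Required activator GorJ is absent, so *morX* is not transcribed.
So MorX is not produced.
Activator TorM is present, so *quvT* is transcribed.
So QuvT is produced and active.
No repressor is bound and QuvT is active, so *holN* is transcribed.
So HolN is produced and active.
With repressor HolN bound, *dulW* is not transcribed.
So DulW is not produced.
With no repressor bound, *jalF* is transcribed.

ON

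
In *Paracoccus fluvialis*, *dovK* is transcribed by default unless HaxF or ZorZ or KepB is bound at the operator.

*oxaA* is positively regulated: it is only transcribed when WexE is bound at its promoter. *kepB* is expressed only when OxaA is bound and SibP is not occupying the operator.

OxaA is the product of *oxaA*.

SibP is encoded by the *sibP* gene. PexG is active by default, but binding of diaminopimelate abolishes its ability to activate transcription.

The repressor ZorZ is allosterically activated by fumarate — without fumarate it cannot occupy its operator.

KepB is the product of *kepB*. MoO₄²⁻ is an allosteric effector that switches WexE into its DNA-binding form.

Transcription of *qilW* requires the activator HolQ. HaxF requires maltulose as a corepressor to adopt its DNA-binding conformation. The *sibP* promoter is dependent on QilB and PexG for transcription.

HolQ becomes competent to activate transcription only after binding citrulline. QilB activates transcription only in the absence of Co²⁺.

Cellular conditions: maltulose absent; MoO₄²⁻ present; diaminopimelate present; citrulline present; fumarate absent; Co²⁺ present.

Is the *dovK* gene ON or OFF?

Maltulose is absent, so HaxF is inactive.
Fumarate is absent, so ZorZ is inactive.
Co²⁺ is present, so QilB is inactive.
Diaminopimelate is present, so PexG is inactive.
Required activator QilB is absent, so *sibP* is not transcribed.
So SibP is not produced.
MoO₄²⁻ is present, so WexE is active.
No repressor is bound and WexE is active, so *oxaA* is transcribed.
So OxaA is produced and active.
No repressor is bound and OxaA is active, so *kepB* is transcribed.
So KepB is produced and active.
With repressor KepB bound, *dovK* is not transcribed.

OFF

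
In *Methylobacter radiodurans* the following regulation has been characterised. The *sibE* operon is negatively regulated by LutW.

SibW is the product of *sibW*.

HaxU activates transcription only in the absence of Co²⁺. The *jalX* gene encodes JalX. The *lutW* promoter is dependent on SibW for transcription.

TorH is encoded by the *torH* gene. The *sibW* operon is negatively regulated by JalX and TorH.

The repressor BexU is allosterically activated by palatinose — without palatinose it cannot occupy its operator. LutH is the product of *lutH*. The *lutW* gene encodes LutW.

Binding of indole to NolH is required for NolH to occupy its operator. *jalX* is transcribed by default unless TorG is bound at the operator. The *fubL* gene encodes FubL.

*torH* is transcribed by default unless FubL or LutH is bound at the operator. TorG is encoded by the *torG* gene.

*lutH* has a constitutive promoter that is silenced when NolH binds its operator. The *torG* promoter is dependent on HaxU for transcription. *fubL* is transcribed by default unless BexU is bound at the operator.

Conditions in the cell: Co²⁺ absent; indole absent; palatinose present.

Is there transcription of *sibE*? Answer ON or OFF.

OFF

Co²⁺ is absent, so HaxU is active.
No repressor is bound and HaxU is active, so *torG* is transcribed.
So TorG is produced and active.
With repressor TorG bound, *jalX* is not transcribed.
So JalX is not produced.
Palatinose is present, so BexU is active.
With repressor BexU bound, *fubL* is not transcribed.
So FubL is not produced.
Indole is absent, so NolH is inactive.
With no repressor bound, *lutH* is transcribed.
So LutH is produced and active.
With repressor LutH bound, *torH* is not transcribed.
So TorH is not produced.
With no repressor bound, *sibW* is transcribed.
So SibW is produced and active.
No repressor is bound and SibW is active, so *lutW* is transcribed.
So LutW is produced and active.
With repressor LutW bound, *sibE* is not transcribed.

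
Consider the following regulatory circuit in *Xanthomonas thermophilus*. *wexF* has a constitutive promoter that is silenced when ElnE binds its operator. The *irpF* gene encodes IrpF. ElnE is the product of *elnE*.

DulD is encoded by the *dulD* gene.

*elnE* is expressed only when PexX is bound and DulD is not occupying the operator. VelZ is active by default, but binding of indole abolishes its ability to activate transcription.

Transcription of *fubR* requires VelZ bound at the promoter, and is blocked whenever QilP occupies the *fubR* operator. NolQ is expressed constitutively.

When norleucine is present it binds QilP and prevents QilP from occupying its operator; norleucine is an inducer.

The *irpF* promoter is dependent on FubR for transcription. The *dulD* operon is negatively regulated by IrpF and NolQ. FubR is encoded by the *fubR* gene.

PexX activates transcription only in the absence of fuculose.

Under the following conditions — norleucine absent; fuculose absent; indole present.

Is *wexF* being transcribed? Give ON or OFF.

Norleucine is absent, so QilP is active.
Indole is present, so VelZ is inactive.
With repressor QilP bound, *fubR* is not transcribed.
So FubR is not produced.
Required activator FubR is absent, so *irpF* is not transcribed.
So IrpF is not produced.
NolQ is produced constitutively and is active.
With repressor NolQ bound, *dulD* is not transcribed.
So DulD is not produced.
Fuculose is absent, so PexX is active.
No repressor is bound and PexX is active, so *elnE* is transcribed.
So ElnE is produced and active.
With repressor ElnE bound, *wexF* is not transcribed.

OFF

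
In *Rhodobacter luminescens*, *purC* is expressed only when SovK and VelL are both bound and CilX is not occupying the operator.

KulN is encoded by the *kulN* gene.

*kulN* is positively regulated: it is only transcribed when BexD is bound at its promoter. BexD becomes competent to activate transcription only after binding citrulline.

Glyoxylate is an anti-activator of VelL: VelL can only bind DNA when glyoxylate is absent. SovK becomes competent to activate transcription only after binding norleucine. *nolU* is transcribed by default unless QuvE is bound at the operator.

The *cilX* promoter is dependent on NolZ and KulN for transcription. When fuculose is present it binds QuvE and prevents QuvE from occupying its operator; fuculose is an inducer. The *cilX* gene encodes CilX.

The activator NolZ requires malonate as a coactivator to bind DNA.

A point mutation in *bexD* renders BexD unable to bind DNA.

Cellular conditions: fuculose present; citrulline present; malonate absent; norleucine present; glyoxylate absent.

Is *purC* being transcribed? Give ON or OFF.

ON

Norleucine is present, so SovK is active.
Malonate is absent, so NolZ is inactive.
BexD is non-functional in this strain, so it has no effect.
Required activator BexD is absent, so *kulN* is not transcribed.
So KulN is not produced.
Required activator NolZ is absent, so *cilX* is not transcribed.
So CilX is not produced.
Glyoxylate is absent, so VelL is active.
No repressor is bound and SovK and VelL are active, so *purC* is transcribed.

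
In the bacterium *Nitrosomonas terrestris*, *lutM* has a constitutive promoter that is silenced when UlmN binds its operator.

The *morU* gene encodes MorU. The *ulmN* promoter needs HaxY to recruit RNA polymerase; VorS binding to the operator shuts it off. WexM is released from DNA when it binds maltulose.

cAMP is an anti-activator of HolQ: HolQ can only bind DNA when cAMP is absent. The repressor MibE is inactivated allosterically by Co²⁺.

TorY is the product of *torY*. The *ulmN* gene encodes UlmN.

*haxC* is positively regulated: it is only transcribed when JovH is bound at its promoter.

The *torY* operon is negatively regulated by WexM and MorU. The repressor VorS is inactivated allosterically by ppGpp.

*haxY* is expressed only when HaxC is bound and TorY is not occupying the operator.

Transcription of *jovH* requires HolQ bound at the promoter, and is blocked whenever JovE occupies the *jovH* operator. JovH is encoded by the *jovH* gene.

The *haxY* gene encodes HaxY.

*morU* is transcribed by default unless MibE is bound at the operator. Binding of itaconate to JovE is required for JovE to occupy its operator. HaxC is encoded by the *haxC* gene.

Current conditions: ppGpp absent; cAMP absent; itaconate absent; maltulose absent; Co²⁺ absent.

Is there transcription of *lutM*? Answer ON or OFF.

Itaconate is absent, so JovE is inactive.
cAMP is absent, so HolQ is active.
No repressor is bound and HolQ is active, so *jovH* is transcribed.
So JovH is produced and active.
No repressor is bound and JovH is active, so *haxC* is transcribed.
So HaxC is produced and active.
Maltulose is absent, so WexM is active.
Co²⁺ is absent, so MibE is active.
With repressor MibE bound, *morU* is not transcribed.
So MorU is not produced.
With repressor WexM bound, *torY* is not transcribed.
So TorY is not produced.
No repressor is bound and HaxC is active, so *haxY* is transcribed.
So HaxY is produced and active.
ppGpp is absent, so VorS is active.
With repressor VorS bound, *ulmN* is not transcribed.
So UlmN is not produced.
With no repressor bound, *lutM* is transcribed.

ON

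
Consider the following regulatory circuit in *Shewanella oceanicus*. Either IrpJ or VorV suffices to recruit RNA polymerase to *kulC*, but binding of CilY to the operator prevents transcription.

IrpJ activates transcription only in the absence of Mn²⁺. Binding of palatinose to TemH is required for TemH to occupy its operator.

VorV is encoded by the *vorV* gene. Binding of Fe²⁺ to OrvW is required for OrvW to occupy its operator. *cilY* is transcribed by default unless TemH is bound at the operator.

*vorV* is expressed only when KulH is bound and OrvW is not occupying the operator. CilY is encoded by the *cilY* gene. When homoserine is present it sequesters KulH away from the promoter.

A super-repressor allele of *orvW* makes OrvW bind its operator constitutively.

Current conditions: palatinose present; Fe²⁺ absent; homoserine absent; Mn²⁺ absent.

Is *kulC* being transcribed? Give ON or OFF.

ON

Mn²⁺ is absent, so IrpJ is active.
OrvW is constitutively active in this strain.
Homoserine is absent, so KulH is active.
With repressor OrvW bound, *vorV* is not transcribed.
So VorV is not produced.
Palatinose is present, so TemH is active.
With repressor TemH bound, *cilY* is not transcribed.
So CilY is not produced.
Activator IrpJ is present, so *kulC* is transcribed.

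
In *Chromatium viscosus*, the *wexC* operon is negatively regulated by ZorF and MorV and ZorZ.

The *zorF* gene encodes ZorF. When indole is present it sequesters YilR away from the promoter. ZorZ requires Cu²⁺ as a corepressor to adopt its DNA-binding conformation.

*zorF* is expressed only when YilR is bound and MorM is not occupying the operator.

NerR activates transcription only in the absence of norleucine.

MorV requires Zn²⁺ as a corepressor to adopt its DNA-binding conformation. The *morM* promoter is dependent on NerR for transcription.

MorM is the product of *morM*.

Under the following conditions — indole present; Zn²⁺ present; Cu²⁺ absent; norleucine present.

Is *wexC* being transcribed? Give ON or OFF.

Indole is present, so YilR is inactive.
Norleucine is present, so NerR is inactive.
Required activator NerR is absent, so *morM* is not transcribed.
So MorM is not produced.
Required activator YilR is absent, so *zorF* is not transcribed.
So ZorF is not produced.
Zn²⁺ is present, so MorV is active.
Cu²⁺ is absent, so ZorZ is inactive.
With repressor MorV bound, *wexC* is not transcribed.

OFF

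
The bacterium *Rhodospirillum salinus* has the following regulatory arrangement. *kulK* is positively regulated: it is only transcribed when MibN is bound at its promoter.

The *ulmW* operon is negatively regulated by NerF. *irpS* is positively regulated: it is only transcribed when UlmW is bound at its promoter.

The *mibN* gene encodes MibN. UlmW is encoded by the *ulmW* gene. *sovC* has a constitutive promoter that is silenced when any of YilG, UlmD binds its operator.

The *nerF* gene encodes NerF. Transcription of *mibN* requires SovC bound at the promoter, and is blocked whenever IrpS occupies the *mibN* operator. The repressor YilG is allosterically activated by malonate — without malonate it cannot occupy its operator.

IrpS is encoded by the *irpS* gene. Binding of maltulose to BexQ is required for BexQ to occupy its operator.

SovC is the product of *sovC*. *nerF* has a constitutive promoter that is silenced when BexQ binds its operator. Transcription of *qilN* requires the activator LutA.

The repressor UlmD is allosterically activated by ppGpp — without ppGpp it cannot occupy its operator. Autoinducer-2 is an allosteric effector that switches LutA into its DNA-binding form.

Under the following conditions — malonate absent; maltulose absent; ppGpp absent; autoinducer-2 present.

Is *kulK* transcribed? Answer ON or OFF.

ON

Maltulose is absent, so BexQ is inactive.
With no repressor bound, *nerF* is transcribed.
So NerF is produced and active.
With repressor NerF bound, *ulmW* is not transcribed.
So UlmW is not produced.
Required activator UlmW is absent, so *irpS* is not transcribed.
So IrpS is not produced.
Malonate is absent, so YilG is inactive.
ppGpp is absent, so UlmD is inactive.
With no repressor bound, *sovC* is transcribed.
So SovC is produced and active.
No repressor is bound and SovC is active, so *mibN* is transcribed.
So MibN is produced and active.
No repressor is bound and MibN is active, so *kulK* is transcribed.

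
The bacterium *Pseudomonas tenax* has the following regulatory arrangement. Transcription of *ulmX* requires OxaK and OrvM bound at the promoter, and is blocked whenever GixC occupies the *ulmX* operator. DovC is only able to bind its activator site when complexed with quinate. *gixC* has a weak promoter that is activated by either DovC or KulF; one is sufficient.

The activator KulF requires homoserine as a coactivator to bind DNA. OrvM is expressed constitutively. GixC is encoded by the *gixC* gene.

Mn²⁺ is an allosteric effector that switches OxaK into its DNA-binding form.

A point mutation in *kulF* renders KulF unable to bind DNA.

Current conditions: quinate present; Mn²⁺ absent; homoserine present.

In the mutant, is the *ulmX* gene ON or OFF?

Quinate is present, so DovC is active.
KulF is non-functional in this strain, so it has no effect.
Activator DovC is present, so *gixC* is transcribed.
So GixC is produced and active.
Mn²⁺ is absent, so OxaK is inactive.
OrvM is produced constitutively and is active.
With repressor GixC bound, *ulmX* is not transcribed.

OFF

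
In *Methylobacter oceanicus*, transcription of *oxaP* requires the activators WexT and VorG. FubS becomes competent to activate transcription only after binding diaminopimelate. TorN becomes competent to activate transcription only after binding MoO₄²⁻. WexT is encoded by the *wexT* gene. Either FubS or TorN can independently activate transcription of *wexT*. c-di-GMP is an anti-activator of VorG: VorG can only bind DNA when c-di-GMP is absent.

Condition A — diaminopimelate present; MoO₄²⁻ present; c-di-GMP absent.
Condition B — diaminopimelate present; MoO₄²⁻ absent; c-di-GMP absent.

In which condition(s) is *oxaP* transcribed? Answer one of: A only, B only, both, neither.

Condition A:
Diaminopimelate is present, so FubS is active.
MoO₄²⁻ is present, so TorN is active.
Activator FubS is present, so *wexT* is transcribed.
So WexT is produced and active.
c-di-GMP is absent, so VorG is active.
No repressor is bound and WexT and VorG are active, so *oxaP* is transcribed.
→ *oxaP* is ON in A.
Condition B:
Diaminopimelate is present, so FubS is active.
MoO₄²⁻ is absent, so TorN is inactive.
Activator FubS is present, so *wexT* is transcribed.
So WexT is produced and active.
c-di-GMP is absent, so VorG is active.
No repressor is bound and WexT and VorG are active, so *oxaP* is transcribed.
→ *oxaP* is ON in B.

both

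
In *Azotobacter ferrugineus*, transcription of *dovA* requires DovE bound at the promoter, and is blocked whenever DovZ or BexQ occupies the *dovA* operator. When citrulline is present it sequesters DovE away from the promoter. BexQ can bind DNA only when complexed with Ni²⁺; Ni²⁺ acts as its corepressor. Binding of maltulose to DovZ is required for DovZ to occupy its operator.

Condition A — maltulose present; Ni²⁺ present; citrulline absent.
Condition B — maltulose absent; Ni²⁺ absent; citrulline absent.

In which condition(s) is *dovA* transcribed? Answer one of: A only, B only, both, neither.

Condition A:
Maltulose is present, so DovZ is active.
Ni²⁺ is present, so BexQ is active.
Citrulline is absent, so DovE is active.
With repressor DovZ bound, *dovA* is not transcribed.
→ *dovA* is OFF in A.
Condition B:
Maltulose is absent, so DovZ is inactive.
Ni²⁺ is absent, so BexQ is inactive.
Citrulline is absent, so DovE is active.
No repressor is bound and DovE is active, so *dovA* is transcribed.
→ *dovA* is ON in B.

B only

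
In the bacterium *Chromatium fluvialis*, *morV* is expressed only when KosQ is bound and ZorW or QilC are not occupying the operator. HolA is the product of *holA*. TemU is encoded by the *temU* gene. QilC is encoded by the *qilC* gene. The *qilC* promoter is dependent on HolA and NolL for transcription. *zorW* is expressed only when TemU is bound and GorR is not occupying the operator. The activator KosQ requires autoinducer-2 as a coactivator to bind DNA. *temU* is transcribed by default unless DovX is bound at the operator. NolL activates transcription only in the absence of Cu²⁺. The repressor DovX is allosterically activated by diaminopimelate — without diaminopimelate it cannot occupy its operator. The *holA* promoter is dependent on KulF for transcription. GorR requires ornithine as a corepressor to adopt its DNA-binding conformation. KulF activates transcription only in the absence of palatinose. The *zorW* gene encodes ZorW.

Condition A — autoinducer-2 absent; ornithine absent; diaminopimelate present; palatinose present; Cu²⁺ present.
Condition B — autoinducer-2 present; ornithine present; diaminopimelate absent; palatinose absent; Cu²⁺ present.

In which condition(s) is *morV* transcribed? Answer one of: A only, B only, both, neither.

B only

Condition A:
Autoinducer-2 is absent, so KosQ is inactive.
Ornithine is absent, so GorR is inactive.
Diaminopimelate is present, so DovX is active.
With repressor DovX bound, *temU* is not transcribed.
So TemU is not produced.
Required activator TemU is absent, so *zorW* is not transcribed.
So ZorW is not produced.
Palatinose is present, so KulF is inactive.
Required activator KulF is absent, so *holA* is not transcribed.
So HolA is not produced.
Cu²⁺ is present, so NolL is inactive.
Required activator HolA is absent, so *qilC* is not transcribed.
So QilC is not produced.
Required activator KosQ is absent, so *morV* is not transcribed.
→ *morV* is OFF in A.
Condition B:
Autoinducer-2 is present, so KosQ is active.
Ornithine is present, so GorR is active.
Diaminopimelate is absent, so DovX is inactive.
With no repressor bound, *temU* is transcribed.
So TemU is produced and active.
With repressor GorR bound, *zorW* is not transcribed.
So ZorW is not produced.
Palatinose is absent, so KulF is active.
No repressor is bound and KulF is active, so *holA* is transcribed.
So HolA is produced and active.
Cu²⁺ is present, so NolL is inactive.
Required activator NolL is absent, so *qilC* is not transcribed.
So QilC is not produced.
No repressor is bound and KosQ is active, so *morV* is transcribed.
→ *morV* is ON in B.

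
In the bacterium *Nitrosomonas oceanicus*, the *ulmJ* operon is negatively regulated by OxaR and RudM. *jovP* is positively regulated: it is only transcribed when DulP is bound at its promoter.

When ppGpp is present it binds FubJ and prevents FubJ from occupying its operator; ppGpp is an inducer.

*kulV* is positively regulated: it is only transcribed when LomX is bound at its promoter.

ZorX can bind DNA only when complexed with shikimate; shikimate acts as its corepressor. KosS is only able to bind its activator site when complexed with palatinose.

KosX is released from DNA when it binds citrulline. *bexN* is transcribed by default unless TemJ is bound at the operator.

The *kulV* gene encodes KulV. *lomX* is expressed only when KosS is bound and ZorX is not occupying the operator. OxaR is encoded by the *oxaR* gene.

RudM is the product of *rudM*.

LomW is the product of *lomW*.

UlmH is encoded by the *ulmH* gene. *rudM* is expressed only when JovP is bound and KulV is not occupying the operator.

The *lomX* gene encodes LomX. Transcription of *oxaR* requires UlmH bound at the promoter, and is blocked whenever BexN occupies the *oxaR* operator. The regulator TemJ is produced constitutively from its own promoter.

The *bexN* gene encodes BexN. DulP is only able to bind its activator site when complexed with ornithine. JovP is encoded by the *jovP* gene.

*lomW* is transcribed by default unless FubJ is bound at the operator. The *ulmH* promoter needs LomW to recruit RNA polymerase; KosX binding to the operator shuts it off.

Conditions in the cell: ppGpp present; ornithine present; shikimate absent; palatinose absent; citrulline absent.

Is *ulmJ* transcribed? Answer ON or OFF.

OFF

Citrulline is absent, so KosX is active.
ppGpp is present, so FubJ is inactive.
With no repressor bound, *lomW* is transcribed.
So LomW is produced and active.
With repressor KosX bound, *ulmH* is not transcribed.
So UlmH is not produced.
TemJ is produced constitutively and is active.
With repressor TemJ bound, *bexN* is not transcribed.
So BexN is not produced.
Required activator UlmH is absent, so *oxaR* is not transcribed.
So OxaR is not produced.
Palatinose is absent, so KosS is inactive.
Shikimate is absent, so ZorX is inactive.
Required activator KosS is absent, so *lomX* is not transcribed.
So LomX is not produced.
Required activator LomX is absent, so *kulV* is not transcribed.
So KulV is not produced.
Ornithine is present, so DulP is active.
No repressor is bound and DulP is active, so *jovP* is transcribed.
So JovP is produced and active.
No repressor is bound and JovP is active, so *rudM* is transcribed.
So RudM is produced and active.
With repressor RudM bound, *ulmJ* is not transcribed.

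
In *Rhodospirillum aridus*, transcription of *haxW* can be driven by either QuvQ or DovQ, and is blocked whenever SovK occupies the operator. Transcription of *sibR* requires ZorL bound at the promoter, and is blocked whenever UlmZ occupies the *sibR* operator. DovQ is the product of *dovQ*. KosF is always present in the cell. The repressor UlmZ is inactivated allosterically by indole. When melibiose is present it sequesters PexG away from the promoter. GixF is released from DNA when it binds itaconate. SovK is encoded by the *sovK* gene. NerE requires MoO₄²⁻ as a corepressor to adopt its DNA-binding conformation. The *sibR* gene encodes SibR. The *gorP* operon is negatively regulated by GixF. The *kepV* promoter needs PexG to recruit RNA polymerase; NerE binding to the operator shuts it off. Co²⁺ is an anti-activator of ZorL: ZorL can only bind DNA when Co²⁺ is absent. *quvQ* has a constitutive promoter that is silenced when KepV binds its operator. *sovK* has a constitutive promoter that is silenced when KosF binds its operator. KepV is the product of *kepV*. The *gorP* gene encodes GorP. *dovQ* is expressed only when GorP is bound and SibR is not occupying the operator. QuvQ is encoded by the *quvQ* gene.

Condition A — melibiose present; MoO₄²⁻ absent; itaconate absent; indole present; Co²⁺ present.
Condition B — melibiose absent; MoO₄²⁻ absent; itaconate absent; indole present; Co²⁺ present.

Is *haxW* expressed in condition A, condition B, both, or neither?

Condition A:
KosF is produced constitutively and is active.
With repressor KosF bound, *sovK* is not transcribed.
So SovK is not produced.
Melibiose is present, so PexG is inactive.
MoO₄²⁻ is absent, so NerE is inactive.
Required activator PexG is absent, so *kepV* is not transcribed.
So KepV is not produced.
With no repressor bound, *quvQ* is transcribed.
So QuvQ is produced and active.
Itaconate is absent, so GixF is active.
With repressor GixF bound, *gorP* is not transcribed.
So GorP is not produced.
Indole is present, so UlmZ is inactive.
Co²⁺ is present, so ZorL is inactive.
Required activator ZorL is absent, so *sibR* is not transcribed.
So SibR is not produced.
Required activator GorP is absent, so *dovQ* is not transcribed.
So DovQ is not produced.
Activator QuvQ is present, so *haxW* is transcribed.
→ *haxW* is ON in A.
Condition B:
KosF is produced constitutively and is active.
With repressor KosF bound, *sovK* is not transcribed.
So SovK is not produced.
Melibiose is absent, so PexG is active.
MoO₄²⁻ is absent, so NerE is inactive.
No repressor is bound and PexG is active, so *kepV* is transcribed.
So KepV is produced and active.
With repressor KepV bound, *quvQ* is not transcribed.
So QuvQ is not produced.
Itaconate is absent, so GixF is active.
With repressor GixF bound, *gorP* is not transcribed.
So GorP is not produced.
Indole is present, so UlmZ is inactive.
Co²⁺ is present, so ZorL is inactive.
Required activator ZorL is absent, so *sibR* is not transcribed.
So SibR is not produced.
Required activator GorP is absent, so *dovQ* is not transcribed.
So DovQ is not produced.
No activator is available at the *haxW* promoter, so *haxW* is not transcribed.
→ *haxW* is OFF in B.

A only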